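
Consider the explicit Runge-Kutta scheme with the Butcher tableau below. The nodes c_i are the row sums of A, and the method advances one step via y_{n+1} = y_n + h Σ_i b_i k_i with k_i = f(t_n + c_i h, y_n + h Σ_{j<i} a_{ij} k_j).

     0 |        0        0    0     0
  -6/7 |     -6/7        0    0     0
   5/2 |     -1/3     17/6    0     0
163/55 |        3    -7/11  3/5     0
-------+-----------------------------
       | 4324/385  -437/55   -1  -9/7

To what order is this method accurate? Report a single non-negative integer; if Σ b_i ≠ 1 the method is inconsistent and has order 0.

b = (4324/385, -437/55, -1, -9/7)
c = (0, -6/7, 5/2, 163/55)
Ac = (0, 0, -17/7, 45/22)
Σ b_i: 4324/385·1 + (-437/55)·1 + (-1)·1 + (-9/7)·1 = 1 ✓
b·c: (-437/55)·(-6/7) + (-1)·5/2 + (-9/7)·163/55 = 1/2 ✓
b·c²: (-437/55)·36/49 + (-1)·25/4 + (-9/7)·26569/3025 = -13862053/592900 ≠ 1/3 ⇒ order 2.
b·Ac: (-1)·(-17/7) + (-9/7)·45/22 = -31/154 ≠ 1/6

2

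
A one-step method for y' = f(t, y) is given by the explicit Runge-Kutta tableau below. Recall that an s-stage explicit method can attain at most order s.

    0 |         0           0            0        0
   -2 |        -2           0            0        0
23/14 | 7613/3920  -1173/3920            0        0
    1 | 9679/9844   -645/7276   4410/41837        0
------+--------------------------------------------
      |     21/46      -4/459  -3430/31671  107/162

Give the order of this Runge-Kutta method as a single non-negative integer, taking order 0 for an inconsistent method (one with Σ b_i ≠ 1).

b = (21/46, -4/459, -3430/31671, 107/162)
c = (0, -2, 23/14, 1)
Ac = (0, 0, 1173/1960, 75/214)
Σ b_i: 21/46·1 + (-4/459)·1 + (-3430/31671)·1 + 107/162·1 = 1 ✓
b·c: (-4/459)·(-2) + (-3430/31671)·23/14 + 107/162·1 = 1/2 ✓
b·c²: (-4/459)·4 + (-3430/31671)·529/196 + 107/162·1 = 1/3 ✓
b·Ac: (-3430/31671)·1173/1960 + 107/162·75/214 = 1/6 ✓
b·c³: (-4/459)·(-8) + (-3430/31671)·12167/2744 + 107/162·1 = 1/4 ✓
b·(c∘Ac): (-3430/31671)·26979/27440 + 107/162·75/214 = 1/8 ✓
b·Ac²: (-3430/31671)·(-1173/980) + 107/162·(-15/214) = 1/12 ✓
b·A²c: 107/162·27/428 = 1/24 ✓; 4 stages ⇒ order 4.

4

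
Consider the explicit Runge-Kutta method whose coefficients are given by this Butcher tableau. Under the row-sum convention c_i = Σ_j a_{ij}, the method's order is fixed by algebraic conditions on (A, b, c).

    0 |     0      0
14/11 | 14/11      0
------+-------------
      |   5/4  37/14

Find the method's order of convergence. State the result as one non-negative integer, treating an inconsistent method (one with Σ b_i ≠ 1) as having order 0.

b = (5/4, 37/14)
c = (0, 14/11)
Σ b_i: 5/4·1 + 37/14·1 = 109/28 ≠ 1 ⇒ order 0.

0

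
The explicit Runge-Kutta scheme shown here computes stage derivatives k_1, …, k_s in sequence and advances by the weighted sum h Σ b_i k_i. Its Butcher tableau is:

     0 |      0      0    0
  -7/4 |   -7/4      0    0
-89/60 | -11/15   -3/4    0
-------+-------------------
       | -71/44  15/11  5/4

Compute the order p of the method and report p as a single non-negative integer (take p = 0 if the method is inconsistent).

b = (-71/44, 15/11, 5/4)
c = (0, -7/4, -89/60)
Ac = (0, 0, 21/16)
Σ b_i: (-71/44)·1 + 15/11·1 + 5/4·1 = 1 ✓
b·c: 15/11·(-7/4) + 5/4·(-89/60) = -2239/528 ≠ 1/2 ⇒ order 1.

1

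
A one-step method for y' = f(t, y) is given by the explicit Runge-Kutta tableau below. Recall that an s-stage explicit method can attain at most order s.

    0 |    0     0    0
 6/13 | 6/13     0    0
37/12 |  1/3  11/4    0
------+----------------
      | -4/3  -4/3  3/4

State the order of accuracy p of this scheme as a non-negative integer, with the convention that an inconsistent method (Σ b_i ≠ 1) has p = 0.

b = (-4/3, -4/3, 3/4)
c = (0, 6/13, 37/12)
Ac = (0, 0, 33/26)
Σ b_i: (-4/3)·1 + (-4/3)·1 + 3/4·1 = -23/12 ≠ 1 ⇒ order 0.

0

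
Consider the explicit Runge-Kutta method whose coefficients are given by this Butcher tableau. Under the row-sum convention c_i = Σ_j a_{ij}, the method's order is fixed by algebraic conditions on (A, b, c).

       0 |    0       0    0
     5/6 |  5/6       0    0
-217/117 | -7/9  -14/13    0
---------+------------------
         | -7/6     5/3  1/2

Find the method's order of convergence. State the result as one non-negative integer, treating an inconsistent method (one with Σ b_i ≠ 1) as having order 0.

1

b = (-7/6, 5/3, 1/2)
c = (0, 5/6, -217/117)
Ac = (0, 0, -35/39)
Σ b_i: (-7/6)·1 + 5/3·1 + 1/2·1 = 1 ✓
b·c: 5/3·5/6 + 1/2·(-217/117) = 6/13 ≠ 1/2 ⇒ order 1.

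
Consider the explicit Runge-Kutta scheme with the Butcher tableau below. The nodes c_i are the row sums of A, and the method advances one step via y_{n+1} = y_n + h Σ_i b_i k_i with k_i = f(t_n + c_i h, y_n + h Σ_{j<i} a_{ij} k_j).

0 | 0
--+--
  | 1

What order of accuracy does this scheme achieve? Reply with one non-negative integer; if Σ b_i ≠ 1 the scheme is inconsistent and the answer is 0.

b = (1)
c = (0)
Σ b_i: 1·1 = 1 ✓; 1 stage ⇒ order 1.

1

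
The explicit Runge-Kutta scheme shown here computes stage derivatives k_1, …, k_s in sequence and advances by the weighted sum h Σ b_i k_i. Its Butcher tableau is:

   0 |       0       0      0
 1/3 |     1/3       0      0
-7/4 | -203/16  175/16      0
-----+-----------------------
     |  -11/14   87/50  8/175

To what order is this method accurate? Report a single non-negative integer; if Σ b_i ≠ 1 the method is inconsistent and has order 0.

b = (-11/14, 87/50, 8/175)
c = (0, 1/3, -7/4)
Ac = (0, 0, 175/48)
Σ b_i: (-11/14)·1 + 87/50·1 + 8/175·1 = 1 ✓
b·c: 87/50·1/3 + 8/175·(-7/4) = 1/2 ✓
b·c²: 87/50·1/9 + 8/175·49/16 = 1/3 ✓
b·Ac: 8/175·175/48 = 1/6 ✓; 3 stages ⇒ order 3.

3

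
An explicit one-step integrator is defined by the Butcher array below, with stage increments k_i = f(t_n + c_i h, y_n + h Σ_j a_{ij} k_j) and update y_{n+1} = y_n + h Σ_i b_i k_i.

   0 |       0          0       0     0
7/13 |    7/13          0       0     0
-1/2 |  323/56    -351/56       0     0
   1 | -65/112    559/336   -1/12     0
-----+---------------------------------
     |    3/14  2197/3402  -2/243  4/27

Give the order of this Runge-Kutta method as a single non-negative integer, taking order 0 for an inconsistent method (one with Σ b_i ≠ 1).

4

b = (3/14, 2197/3402, -2/243, 4/27)
c = (0, 7/13, -1/2, 1)
Ac = (0, 0, -27/8, 15/16)
Σ b_i: 3/14·1 + 2197/3402·1 + (-2/243)·1 + 4/27·1 = 1 ✓
b·c: 2197/3402·7/13 + (-2/243)·(-1/2) + 4/27·1 = 1/2 ✓
b·c²: 2197/3402·49/169 + (-2/243)·1/4 + 4/27·1 = 1/3 ✓
b·Ac: (-2/243)·(-27/8) + 4/27·15/16 = 1/6 ✓
b·c³: 2197/3402·343/2197 + (-2/243)·(-1/8) + 4/27·1 = 1/4 ✓
b·(c∘Ac): (-2/243)·27/16 + 4/27·15/16 = 1/8 ✓
b·Ac²: (-2/243)·(-189/104) + 4/27·6/13 = 1/12 ✓
b·A²c: 4/27·9/32 = 1/24 ✓; 4 stages ⇒ order 4.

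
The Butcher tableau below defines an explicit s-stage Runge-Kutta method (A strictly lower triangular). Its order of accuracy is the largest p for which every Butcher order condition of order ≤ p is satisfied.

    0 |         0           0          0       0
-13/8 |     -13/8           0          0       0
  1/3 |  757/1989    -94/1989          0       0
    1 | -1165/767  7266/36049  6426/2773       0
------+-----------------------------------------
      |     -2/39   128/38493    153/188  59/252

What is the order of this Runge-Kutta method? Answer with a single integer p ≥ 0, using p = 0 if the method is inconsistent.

4

b = (-2/39, 128/38493, 153/188, 59/252)
c = (0, -13/8, 1/3, 1)
Ac = (0, 0, 47/612, 105/236)
Σ b_i: (-2/39)·1 + 128/38493·1 + 153/188·1 + 59/252·1 = 1 ✓
b·c: 128/38493·(-13/8) + 153/188·1/3 + 59/252·1 = 1/2 ✓
b·c²: 128/38493·169/64 + 153/188·1/9 + 59/252·1 = 1/3 ✓
b·Ac: 153/188·47/612 + 59/252·105/236 = 1/6 ✓
b·c³: 128/38493·(-2197/512) + 153/188·1/27 + 59/252·1 = 1/4 ✓
b·(c∘Ac): 153/188·47/1836 + 59/252·105/236 = 1/8 ✓
b·Ac²: 153/188·(-611/4896) + 59/252·1491/1888 = 1/12 ✓
b·A²c: 59/252·21/118 = 1/24 ✓; 4 stages ⇒ order 4.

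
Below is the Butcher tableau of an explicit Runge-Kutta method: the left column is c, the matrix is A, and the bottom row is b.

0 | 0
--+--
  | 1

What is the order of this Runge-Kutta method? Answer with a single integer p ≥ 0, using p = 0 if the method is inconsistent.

b = (1)
c = (0)
Σ b_i: 1·1 = 1 ✓; 1 stage ⇒ order 1.

1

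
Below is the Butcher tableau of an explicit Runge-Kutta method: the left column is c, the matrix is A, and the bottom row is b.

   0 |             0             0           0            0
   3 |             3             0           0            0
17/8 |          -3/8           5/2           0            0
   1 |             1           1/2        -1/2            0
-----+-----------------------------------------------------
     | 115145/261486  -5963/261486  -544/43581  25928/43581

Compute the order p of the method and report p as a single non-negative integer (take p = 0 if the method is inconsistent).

3

b = (115145/261486, -5963/261486, -544/43581, 25928/43581)
c = (0, 3, 17/8, 1)
Ac = (0, 0, 15/2, 7/16)
Σ b_i: 115145/261486·1 + (-5963/261486)·1 + (-544/43581)·1 + 25928/43581·1 = 1 ✓
b·c: (-5963/261486)·3 + (-544/43581)·17/8 + 25928/43581·1 = 1/2 ✓
b·c²: (-5963/261486)·9 + (-544/43581)·289/64 + 25928/43581·1 = 1/3 ✓
b·Ac: (-544/43581)·15/2 + 25928/43581·7/16 = 1/6 ✓
b·c³: (-5963/261486)·27 + (-544/43581)·4913/512 + 25928/43581·1 = -98009/697296 ≠ 1/4 ⇒ order 3.
b·(c∘Ac): (-544/43581)·255/16 + 25928/43581·7/16 = 5347/87162 ≠ 1/8
b·Ac²: (-544/43581)·45/2 + 25928/43581·287/128 = 734327/697296 ≠ 1/12
b·A²c: 25928/43581·(-15/4) = -32410/14527 ≠ 1/24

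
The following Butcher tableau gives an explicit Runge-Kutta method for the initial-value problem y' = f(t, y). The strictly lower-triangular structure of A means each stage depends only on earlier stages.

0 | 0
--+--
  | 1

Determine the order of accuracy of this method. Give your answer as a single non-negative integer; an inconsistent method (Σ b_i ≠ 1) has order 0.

b = (1)
c = (0)
Σ b_i: 1·1 = 1 ✓; 1 stage ⇒ order 1.

1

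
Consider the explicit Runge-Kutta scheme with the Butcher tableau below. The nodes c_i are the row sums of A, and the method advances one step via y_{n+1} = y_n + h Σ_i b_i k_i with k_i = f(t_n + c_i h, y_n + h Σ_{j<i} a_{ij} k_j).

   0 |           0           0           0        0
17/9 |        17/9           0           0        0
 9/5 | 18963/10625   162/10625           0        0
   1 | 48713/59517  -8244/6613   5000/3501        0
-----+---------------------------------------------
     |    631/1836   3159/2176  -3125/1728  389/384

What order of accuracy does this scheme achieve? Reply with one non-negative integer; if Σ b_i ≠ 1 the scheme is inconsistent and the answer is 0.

4

b = (631/1836, 3159/2176, -3125/1728, 389/384)
c = (0, 17/9, 9/5, 1)
Ac = (0, 0, 18/625, 84/389)
Σ b_i: 631/1836·1 + 3159/2176·1 + (-3125/1728)·1 + 389/384·1 = 1 ✓
b·c: 3159/2176·17/9 + (-3125/1728)·9/5 + 389/384·1 = 1/2 ✓
b·c²: 3159/2176·289/81 + (-3125/1728)·81/25 + 389/384·1 = 1/3 ✓
b·Ac: (-3125/1728)·18/625 + 389/384·84/389 = 1/6 ✓
b·c³: 3159/2176·4913/729 + (-3125/1728)·729/125 + 389/384·1 = 1/4 ✓
b·(c∘Ac): (-3125/1728)·162/3125 + 389/384·84/389 = 1/8 ✓
b·Ac²: (-3125/1728)·34/625 + 389/384·628/3501 = 1/12 ✓
b·A²c: 389/384·16/389 = 1/24 ✓; 4 stages ⇒ order 4.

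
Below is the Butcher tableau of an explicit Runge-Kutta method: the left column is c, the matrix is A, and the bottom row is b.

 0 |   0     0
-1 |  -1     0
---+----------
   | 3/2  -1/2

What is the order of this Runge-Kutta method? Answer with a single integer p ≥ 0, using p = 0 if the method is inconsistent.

b = (3/2, -1/2)
c = (0, -1)
Σ b_i: 3/2·1 + (-1/2)·1 = 1 ✓
b·c: (-1/2)·(-1) = 1/2 ✓; 2 stages ⇒ order 2.

2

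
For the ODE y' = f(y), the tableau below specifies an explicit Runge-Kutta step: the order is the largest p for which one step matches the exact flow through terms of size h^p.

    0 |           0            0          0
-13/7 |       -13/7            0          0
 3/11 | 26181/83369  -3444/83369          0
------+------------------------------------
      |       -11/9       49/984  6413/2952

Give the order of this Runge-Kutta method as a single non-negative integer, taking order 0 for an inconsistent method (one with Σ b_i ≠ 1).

3

b = (-11/9, 49/984, 6413/2952)
c = (0, -13/7, 3/11)
Ac = (0, 0, 492/6413)
Σ b_i: (-11/9)·1 + 49/984·1 + 6413/2952·1 = 1 ✓
b·c: 49/984·(-13/7) + 6413/2952·3/11 = 1/2 ✓
b·c²: 49/984·169/49 + 6413/2952·9/121 = 1/3 ✓
b·Ac: 6413/2952·492/6413 = 1/6 ✓; 3 stages ⇒ order 3.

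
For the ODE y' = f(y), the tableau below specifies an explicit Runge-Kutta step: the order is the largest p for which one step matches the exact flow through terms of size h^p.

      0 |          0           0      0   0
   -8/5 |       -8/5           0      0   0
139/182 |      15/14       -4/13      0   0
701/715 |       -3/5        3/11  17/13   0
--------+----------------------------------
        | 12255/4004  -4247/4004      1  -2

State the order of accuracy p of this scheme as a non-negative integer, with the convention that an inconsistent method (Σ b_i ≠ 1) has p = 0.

b = (12255/4004, -4247/4004, 1, -2)
c = (0, -8/5, 139/182, 701/715)
Ac = (0, 0, 32/65, 73181/130130)
Σ b_i: 12255/4004·1 + (-4247/4004)·1 + 1·1 + (-2)·1 = 1 ✓
b·c: (-4247/4004)·(-8/5) + 1·139/182 + (-2)·701/715 = 1/2 ✓
b·c²: (-4247/4004)·64/25 + 1·19321/33124 + (-2)·491401/511225 = -16250519/4008004 ≠ 1/3 ⇒ order 2.
b·Ac: 1·32/65 + (-2)·73181/130130 = -41149/65065 ≠ 1/6

2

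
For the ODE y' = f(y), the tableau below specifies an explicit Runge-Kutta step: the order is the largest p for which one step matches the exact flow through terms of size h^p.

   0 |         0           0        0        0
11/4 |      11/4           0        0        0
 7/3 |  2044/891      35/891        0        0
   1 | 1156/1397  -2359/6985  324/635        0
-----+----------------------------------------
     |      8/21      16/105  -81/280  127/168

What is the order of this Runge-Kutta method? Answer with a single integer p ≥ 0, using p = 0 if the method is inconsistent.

4

b = (8/21, 16/105, -81/280, 127/168)
c = (0, 11/4, 7/3, 1)
Ac = (0, 0, 35/324, 133/508)
Σ b_i: 8/21·1 + 16/105·1 + (-81/280)·1 + 127/168·1 = 1 ✓
b·c: 16/105·11/4 + (-81/280)·7/3 + 127/168·1 = 1/2 ✓
b·c²: 16/105·121/16 + (-81/280)·49/9 + 127/168·1 = 1/3 ✓
b·Ac: (-81/280)·35/324 + 127/168·133/508 = 1/6 ✓
b·c³: 16/105·1331/64 + (-81/280)·343/27 + 127/168·1 = 1/4 ✓
b·(c∘Ac): (-81/280)·245/972 + 127/168·133/508 = 1/8 ✓
b·Ac²: (-81/280)·385/1296 + 127/168·455/2032 = 1/12 ✓
b·A²c: 127/168·7/127 = 1/24 ✓; 4 stages ⇒ order 4.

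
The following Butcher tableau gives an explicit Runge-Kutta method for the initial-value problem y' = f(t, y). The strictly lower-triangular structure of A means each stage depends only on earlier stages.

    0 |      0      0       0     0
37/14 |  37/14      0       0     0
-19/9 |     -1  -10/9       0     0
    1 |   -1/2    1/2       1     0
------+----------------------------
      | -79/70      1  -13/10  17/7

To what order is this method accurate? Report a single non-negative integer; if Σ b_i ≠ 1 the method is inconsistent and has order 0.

1

b = (-79/70, 1, -13/10, 17/7)
c = (0, 37/14, -19/9, 1)
Ac = (0, 0, -185/63, -199/252)
Σ b_i: (-79/70)·1 + 1·1 + (-13/10)·1 + 17/7·1 = 1 ✓
b·c: 1·37/14 + (-13/10)·(-19/9) + 17/7·1 = 2462/315 ≠ 1/2 ⇒ order 1.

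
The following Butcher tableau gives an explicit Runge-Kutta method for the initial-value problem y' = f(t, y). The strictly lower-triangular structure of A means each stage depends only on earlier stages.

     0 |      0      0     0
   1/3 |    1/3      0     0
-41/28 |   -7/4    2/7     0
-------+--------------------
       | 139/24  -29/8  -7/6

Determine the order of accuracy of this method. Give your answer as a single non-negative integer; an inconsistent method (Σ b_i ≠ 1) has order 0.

b = (139/24, -29/8, -7/6)
c = (0, 1/3, -41/28)
Ac = (0, 0, 2/21)
Σ b_i: 139/24·1 + (-29/8)·1 + (-7/6)·1 = 1 ✓
b·c: (-29/8)·1/3 + (-7/6)·(-41/28) = 1/2 ✓
b·c²: (-29/8)·1/9 + (-7/6)·1681/784 = -5855/2016 ≠ 1/3 ⇒ order 2.
b·Ac: (-7/6)·2/21 = -1/9 ≠ 1/6

2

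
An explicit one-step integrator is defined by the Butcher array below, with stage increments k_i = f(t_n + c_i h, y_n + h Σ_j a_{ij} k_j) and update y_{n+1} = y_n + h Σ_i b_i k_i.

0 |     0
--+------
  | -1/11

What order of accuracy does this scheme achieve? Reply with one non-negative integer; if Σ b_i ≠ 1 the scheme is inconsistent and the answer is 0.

0

b = (-1/11)
c = (0)
Σ b_i: (-1/11)·1 = -1/11 ≠ 1 ⇒ order 0.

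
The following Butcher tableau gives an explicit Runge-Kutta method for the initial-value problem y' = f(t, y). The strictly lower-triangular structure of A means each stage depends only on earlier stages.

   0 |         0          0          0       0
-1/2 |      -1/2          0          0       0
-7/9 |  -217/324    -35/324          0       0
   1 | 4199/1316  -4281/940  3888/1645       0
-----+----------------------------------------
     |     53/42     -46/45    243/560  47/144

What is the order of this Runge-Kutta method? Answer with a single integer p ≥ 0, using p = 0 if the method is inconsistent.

b = (53/42, -46/45, 243/560, 47/144)
c = (0, -1/2, -7/9, 1)
Ac = (0, 0, 35/648, 165/376)
Σ b_i: 53/42·1 + (-46/45)·1 + 243/560·1 + 47/144·1 = 1 ✓
b·c: (-46/45)·(-1/2) + 243/560·(-7/9) + 47/144·1 = 1/2 ✓
b·c²: (-46/45)·1/4 + 243/560·49/81 + 47/144·1 = 1/3 ✓
b·Ac: 243/560·35/648 + 47/144·165/376 = 1/6 ✓
b·c³: (-46/45)·(-1/8) + 243/560·(-343/729) + 47/144·1 = 1/4 ✓
b·(c∘Ac): 243/560·(-245/5832) + 47/144·165/376 = 1/8 ✓
b·Ac²: 243/560·(-35/1296) + 47/144·219/752 = 1/12 ✓
b·A²c: 47/144·6/47 = 1/24 ✓; 4 stages ⇒ order 4.

4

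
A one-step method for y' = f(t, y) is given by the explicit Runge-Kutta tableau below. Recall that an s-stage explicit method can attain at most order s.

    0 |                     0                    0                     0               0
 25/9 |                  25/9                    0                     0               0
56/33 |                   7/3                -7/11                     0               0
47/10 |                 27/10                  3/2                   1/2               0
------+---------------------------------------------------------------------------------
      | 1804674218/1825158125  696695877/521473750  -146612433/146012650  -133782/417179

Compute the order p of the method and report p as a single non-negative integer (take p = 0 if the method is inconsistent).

3

b = (1804674218/1825158125, 696695877/521473750, -146612433/146012650, -133782/417179)
c = (0, 25/9, 56/33, 47/10)
Ac = (0, 0, -175/99, 331/66)
Σ b_i: 1804674218/1825158125·1 + 696695877/521473750·1 + (-146612433/146012650)·1 + (-133782/417179)·1 = 1 ✓
b·c: 696695877/521473750·25/9 + (-146612433/146012650)·56/33 + (-133782/417179)·47/10 = 1/2 ✓
b·c²: 696695877/521473750·625/81 + (-146612433/146012650)·3136/1089 + (-133782/417179)·2209/100 = 1/3 ✓
b·Ac: (-146612433/146012650)·(-175/99) + (-133782/417179)·331/66 = 1/6 ✓
b·c³: 696695877/521473750·15625/729 + (-146612433/146012650)·175616/35937 + (-133782/417179)·103823/1000 = -592603206011/61951081500 ≠ 1/4 ⇒ order 3.
b·(c∘Ac): (-146612433/146012650)·(-9800/3267) + (-133782/417179)·15557/660 = -170716871/37546110 ≠ 1/8
b·Ac²: (-146612433/146012650)·(-4375/891) + (-133782/417179)·85033/6534 = 26799847/35400618 ≠ 1/12
b·A²c: (-133782/417179)·(-175/198) = 50675/178791 ≠ 1/24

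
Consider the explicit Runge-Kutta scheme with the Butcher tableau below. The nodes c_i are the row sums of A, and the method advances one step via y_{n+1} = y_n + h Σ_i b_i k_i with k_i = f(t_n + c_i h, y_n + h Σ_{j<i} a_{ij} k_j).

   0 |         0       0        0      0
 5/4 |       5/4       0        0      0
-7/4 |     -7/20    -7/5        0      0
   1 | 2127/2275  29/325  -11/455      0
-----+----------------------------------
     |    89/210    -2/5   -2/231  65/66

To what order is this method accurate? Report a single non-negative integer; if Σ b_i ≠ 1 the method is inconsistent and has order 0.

4

b = (89/210, -2/5, -2/231, 65/66)
c = (0, 5/4, -7/4, 1)
Ac = (0, 0, -7/4, 2/13)
Σ b_i: 89/210·1 + (-2/5)·1 + (-2/231)·1 + 65/66·1 = 1 ✓
b·c: (-2/5)·5/4 + (-2/231)·(-7/4) + 65/66·1 = 1/2 ✓
b·c²: (-2/5)·25/16 + (-2/231)·49/16 + 65/66·1 = 1/3 ✓
b·Ac: (-2/231)·(-7/4) + 65/66·2/13 = 1/6 ✓
b·c³: (-2/5)·125/64 + (-2/231)·(-343/64) + 65/66·1 = 1/4 ✓
b·(c∘Ac): (-2/231)·49/16 + 65/66·2/13 = 1/8 ✓
b·Ac²: (-2/231)·(-35/16) + 65/66·17/260 = 1/12 ✓
b·A²c: 65/66·11/260 = 1/24 ✓; 4 stages ⇒ order 4.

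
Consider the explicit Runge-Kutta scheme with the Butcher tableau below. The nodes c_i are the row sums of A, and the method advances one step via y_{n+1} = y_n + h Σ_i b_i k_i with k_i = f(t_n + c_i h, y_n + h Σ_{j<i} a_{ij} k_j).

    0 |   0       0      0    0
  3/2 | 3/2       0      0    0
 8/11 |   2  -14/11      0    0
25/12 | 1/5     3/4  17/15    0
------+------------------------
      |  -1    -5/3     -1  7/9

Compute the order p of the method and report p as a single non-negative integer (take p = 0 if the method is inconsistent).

b = (-1, -5/3, -1, 7/9)
c = (0, 3/2, 8/11, 25/12)
Ac = (0, 0, -21/11, 2573/1320)
Σ b_i: (-1)·1 + (-5/3)·1 + (-1)·1 + 7/9·1 = -26/9 ≠ 1 ⇒ order 0.

0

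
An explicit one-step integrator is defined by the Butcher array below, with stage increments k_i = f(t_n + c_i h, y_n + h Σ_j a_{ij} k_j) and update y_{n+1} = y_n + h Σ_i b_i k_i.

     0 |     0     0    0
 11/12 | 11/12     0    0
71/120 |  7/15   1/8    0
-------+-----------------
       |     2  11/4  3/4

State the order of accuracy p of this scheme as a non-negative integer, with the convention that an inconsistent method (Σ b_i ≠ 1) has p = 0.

b = (2, 11/4, 3/4)
c = (0, 11/12, 71/120)
Ac = (0, 0, 11/96)
Σ b_i: 2·1 + 11/4·1 + 3/4·1 = 11/2 ≠ 1 ⇒ order 0.

0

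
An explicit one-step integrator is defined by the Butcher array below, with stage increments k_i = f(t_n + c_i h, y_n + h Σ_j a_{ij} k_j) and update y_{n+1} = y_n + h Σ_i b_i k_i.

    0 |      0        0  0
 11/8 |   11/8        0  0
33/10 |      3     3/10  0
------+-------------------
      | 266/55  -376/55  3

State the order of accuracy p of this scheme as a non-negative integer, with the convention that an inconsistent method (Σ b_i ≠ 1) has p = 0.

2

b = (266/55, -376/55, 3)
c = (0, 11/8, 33/10)
Ac = (0, 0, 33/80)
Σ b_i: 266/55·1 + (-376/55)·1 + 3·1 = 1 ✓
b·c: (-376/55)·11/8 + 3·33/10 = 1/2 ✓
b·c²: (-376/55)·121/64 + 3·1089/100 = 3949/200 ≠ 1/3 ⇒ order 2.
b·Ac: 3·33/80 = 99/80 ≠ 1/6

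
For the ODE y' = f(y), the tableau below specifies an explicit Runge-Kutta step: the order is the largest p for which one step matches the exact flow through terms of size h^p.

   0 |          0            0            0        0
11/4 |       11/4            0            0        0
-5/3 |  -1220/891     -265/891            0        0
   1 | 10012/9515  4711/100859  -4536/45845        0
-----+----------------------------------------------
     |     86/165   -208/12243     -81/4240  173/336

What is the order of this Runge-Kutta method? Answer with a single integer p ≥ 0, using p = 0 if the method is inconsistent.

4

b = (86/165, -208/12243, -81/4240, 173/336)
c = (0, 11/4, -5/3, 1)
Ac = (0, 0, -265/324, 203/692)
Σ b_i: 86/165·1 + (-208/12243)·1 + (-81/4240)·1 + 173/336·1 = 1 ✓
b·c: (-208/12243)·11/4 + (-81/4240)·(-5/3) + 173/336·1 = 1/2 ✓
b·c²: (-208/12243)·121/16 + (-81/4240)·25/9 + 173/336·1 = 1/3 ✓
b·Ac: (-81/4240)·(-265/324) + 173/336·203/692 = 1/6 ✓
b·c³: (-208/12243)·1331/64 + (-81/4240)·(-125/27) + 173/336·1 = 1/4 ✓
b·(c∘Ac): (-81/4240)·1325/972 + 173/336·203/692 = 1/8 ✓
b·Ac²: (-81/4240)·(-2915/1296) + 173/336·217/2768 = 1/12 ✓
b·A²c: 173/336·14/173 = 1/24 ✓; 4 stages ⇒ order 4.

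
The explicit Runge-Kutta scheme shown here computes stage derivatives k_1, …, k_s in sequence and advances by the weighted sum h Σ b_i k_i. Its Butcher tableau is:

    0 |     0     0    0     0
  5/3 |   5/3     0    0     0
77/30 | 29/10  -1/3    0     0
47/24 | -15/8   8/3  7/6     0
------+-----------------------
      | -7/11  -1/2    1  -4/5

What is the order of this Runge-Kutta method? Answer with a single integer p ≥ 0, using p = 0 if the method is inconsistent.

0

b = (-7/11, -1/2, 1, -4/5)
c = (0, 5/3, 77/30, 47/24)
Ac = (0, 0, -5/9, 1339/180)
Σ b_i: (-7/11)·1 + (-1/2)·1 + 1·1 + (-4/5)·1 = -103/110 ≠ 1 ⇒ order 0.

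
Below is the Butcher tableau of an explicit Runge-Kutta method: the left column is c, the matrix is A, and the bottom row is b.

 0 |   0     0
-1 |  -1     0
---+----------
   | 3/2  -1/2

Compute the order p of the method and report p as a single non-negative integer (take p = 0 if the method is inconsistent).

2

b = (3/2, -1/2)
c = (0, -1)
Σ b_i: 3/2·1 + (-1/2)·1 = 1 ✓
b·c: (-1/2)·(-1) = 1/2 ✓; 2 stages ⇒ order 2.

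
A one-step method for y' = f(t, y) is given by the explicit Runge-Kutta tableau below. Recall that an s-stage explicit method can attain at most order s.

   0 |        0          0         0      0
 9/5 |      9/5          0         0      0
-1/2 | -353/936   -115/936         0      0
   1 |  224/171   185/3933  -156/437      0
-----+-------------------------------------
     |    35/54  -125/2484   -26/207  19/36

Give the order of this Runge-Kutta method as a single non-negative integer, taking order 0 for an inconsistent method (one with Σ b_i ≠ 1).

4

b = (35/54, -125/2484, -26/207, 19/36)
c = (0, 9/5, -1/2, 1)
Ac = (0, 0, -23/104, 5/19)
Σ b_i: 35/54·1 + (-125/2484)·1 + (-26/207)·1 + 19/36·1 = 1 ✓
b·c: (-125/2484)·9/5 + (-26/207)·(-1/2) + 19/36·1 = 1/2 ✓
b·c²: (-125/2484)·81/25 + (-26/207)·1/4 + 19/36·1 = 1/3 ✓
b·Ac: (-26/207)·(-23/104) + 19/36·5/19 = 1/6 ✓
b·c³: (-125/2484)·729/125 + (-26/207)·(-1/8) + 19/36·1 = 1/4 ✓
b·(c∘Ac): (-26/207)·23/208 + 19/36·5/19 = 1/8 ✓
b·Ac²: (-26/207)·(-207/520) + 19/36·6/95 = 1/12 ✓
b·A²c: 19/36·3/38 = 1/24 ✓; 4 stages ⇒ order 4.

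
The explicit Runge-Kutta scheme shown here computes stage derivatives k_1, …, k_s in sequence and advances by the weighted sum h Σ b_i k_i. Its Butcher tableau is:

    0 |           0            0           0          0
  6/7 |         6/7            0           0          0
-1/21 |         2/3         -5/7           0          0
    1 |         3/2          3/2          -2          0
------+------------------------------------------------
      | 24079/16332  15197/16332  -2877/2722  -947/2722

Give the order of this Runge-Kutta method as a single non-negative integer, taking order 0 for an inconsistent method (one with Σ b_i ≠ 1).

b = (24079/16332, 15197/16332, -2877/2722, -947/2722)
c = (0, 6/7, -1/21, 1)
Ac = (0, 0, -30/49, 29/21)
Σ b_i: 24079/16332·1 + 15197/16332·1 + (-2877/2722)·1 + (-947/2722)·1 = 1 ✓
b·c: 15197/16332·6/7 + (-2877/2722)·(-1/21) + (-947/2722)·1 = 1/2 ✓
b·c²: 15197/16332·36/49 + (-2877/2722)·1/441 + (-947/2722)·1 = 1/3 ✓
b·Ac: (-2877/2722)·(-30/49) + (-947/2722)·29/21 = 1/6 ✓
b·c³: 15197/16332·216/343 + (-2877/2722)·(-1/9261) + (-947/2722)·1 = 142957/600201 ≠ 1/4 ⇒ order 3.
b·(c∘Ac): (-2877/2722)·10/343 + (-947/2722)·29/21 = -204571/400134 ≠ 1/8
b·Ac²: (-2877/2722)·(-180/343) + (-947/2722)·484/441 = 103736/600201 ≠ 1/12
b·A²c: (-947/2722)·60/49 = -28410/66689 ≠ 1/24

3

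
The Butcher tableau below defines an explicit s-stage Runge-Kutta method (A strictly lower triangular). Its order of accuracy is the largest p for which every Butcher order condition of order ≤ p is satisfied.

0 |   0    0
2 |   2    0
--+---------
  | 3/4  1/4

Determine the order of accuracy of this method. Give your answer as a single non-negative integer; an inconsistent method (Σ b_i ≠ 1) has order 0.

2

b = (3/4, 1/4)
c = (0, 2)
Σ b_i: 3/4·1 + 1/4·1 = 1 ✓
b·c: 1/4·2 = 1/2 ✓; 2 stages ⇒ order 2.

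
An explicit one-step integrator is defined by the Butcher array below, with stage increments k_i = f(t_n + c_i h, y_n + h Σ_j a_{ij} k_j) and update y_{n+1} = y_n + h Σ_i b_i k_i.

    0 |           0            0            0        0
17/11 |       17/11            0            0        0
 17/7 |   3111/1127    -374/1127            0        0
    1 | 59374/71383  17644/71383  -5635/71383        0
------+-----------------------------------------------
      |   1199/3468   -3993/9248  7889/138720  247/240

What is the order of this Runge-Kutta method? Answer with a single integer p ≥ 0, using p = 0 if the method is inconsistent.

b = (1199/3468, -3993/9248, 7889/138720, 247/240)
c = (0, 17/11, 17/7, 1)
Ac = (0, 0, -578/1127, 47/247)
Σ b_i: 1199/3468·1 + (-3993/9248)·1 + 7889/138720·1 + 247/240·1 = 1 ✓
b·c: (-3993/9248)·17/11 + 7889/138720·17/7 + 247/240·1 = 1/2 ✓
b·c²: (-3993/9248)·289/121 + 7889/138720·289/49 + 247/240·1 = 1/3 ✓
b·Ac: 7889/138720·(-578/1127) + 247/240·47/247 = 1/6 ✓
b·c³: (-3993/9248)·4913/1331 + 7889/138720·4913/343 + 247/240·1 = 1/4 ✓
b·(c∘Ac): 7889/138720·(-9826/7889) + 247/240·47/247 = 1/8 ✓
b·Ac²: 7889/138720·(-9826/12397) + 247/240·339/2717 = 1/12 ✓
b·A²c: 247/240·10/247 = 1/24 ✓; 4 stages ⇒ order 4.

4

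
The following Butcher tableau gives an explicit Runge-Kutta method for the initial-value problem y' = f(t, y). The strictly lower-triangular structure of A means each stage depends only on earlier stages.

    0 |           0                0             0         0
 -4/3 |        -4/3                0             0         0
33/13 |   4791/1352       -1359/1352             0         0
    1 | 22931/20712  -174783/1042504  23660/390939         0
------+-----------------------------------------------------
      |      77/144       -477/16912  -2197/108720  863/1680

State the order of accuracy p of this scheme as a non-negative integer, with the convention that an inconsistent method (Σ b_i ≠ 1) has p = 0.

b = (77/144, -477/16912, -2197/108720, 863/1680)
c = (0, -4/3, 33/13, 1)
Ac = (0, 0, 453/338, 651/1726)
Σ b_i: 77/144·1 + (-477/16912)·1 + (-2197/108720)·1 + 863/1680·1 = 1 ✓
b·c: (-477/16912)·(-4/3) + (-2197/108720)·33/13 + 863/1680·1 = 1/2 ✓
b·c²: (-477/16912)·16/9 + (-2197/108720)·1089/169 + 863/1680·1 = 1/3 ✓
b·Ac: (-2197/108720)·453/338 + 863/1680·651/1726 = 1/6 ✓
b·c³: (-477/16912)·(-64/27) + (-2197/108720)·35937/2197 + 863/1680·1 = 1/4 ✓
b·(c∘Ac): (-2197/108720)·14949/4394 + 863/1680·651/1726 = 1/8 ✓
b·Ac²: (-2197/108720)·(-302/169) + 863/1680·238/2589 = 1/12 ✓
b·A²c: 863/1680·70/863 = 1/24 ✓; 4 stages ⇒ order 4.

4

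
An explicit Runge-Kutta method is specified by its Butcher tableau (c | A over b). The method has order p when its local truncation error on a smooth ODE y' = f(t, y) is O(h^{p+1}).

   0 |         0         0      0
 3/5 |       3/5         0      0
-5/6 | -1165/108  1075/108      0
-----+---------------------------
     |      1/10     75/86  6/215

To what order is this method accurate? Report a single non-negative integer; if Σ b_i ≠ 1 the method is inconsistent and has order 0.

3

b = (1/10, 75/86, 6/215)
c = (0, 3/5, -5/6)
Ac = (0, 0, 215/36)
Σ b_i: 1/10·1 + 75/86·1 + 6/215·1 = 1 ✓
b·c: 75/86·3/5 + 6/215·(-5/6) = 1/2 ✓
b·c²: 75/86·9/25 + 6/215·25/36 = 1/3 ✓
b·Ac: 6/215·215/36 = 1/6 ✓; 3 stages ⇒ order 3.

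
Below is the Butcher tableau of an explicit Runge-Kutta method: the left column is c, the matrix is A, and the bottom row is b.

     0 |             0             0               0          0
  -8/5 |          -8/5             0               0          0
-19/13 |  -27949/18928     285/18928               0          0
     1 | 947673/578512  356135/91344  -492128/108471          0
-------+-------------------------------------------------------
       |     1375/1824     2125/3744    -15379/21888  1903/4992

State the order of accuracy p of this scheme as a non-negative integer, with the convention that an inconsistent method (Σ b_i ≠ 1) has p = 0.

b = (1375/1824, 2125/3744, -15379/21888, 1903/4992)
c = (0, -8/5, -19/13, 1)
Ac = (0, 0, -57/2366, 1495/3806)
Σ b_i: 1375/1824·1 + 2125/3744·1 + (-15379/21888)·1 + 1903/4992·1 = 1 ✓
b·c: 2125/3744·(-8/5) + (-15379/21888)·(-19/13) + 1903/4992·1 = 1/2 ✓
b·c²: 2125/3744·64/25 + (-15379/21888)·361/169 + 1903/4992·1 = 1/3 ✓
b·Ac: (-15379/21888)·(-57/2366) + 1903/4992·1495/3806 = 1/6 ✓
b·c³: 2125/3744·(-512/125) + (-15379/21888)·(-6859/2197) + 1903/4992·1 = 1/4 ✓
b·(c∘Ac): (-15379/21888)·1083/30758 + 1903/4992·1495/3806 = 1/8 ✓
b·Ac²: (-15379/21888)·228/5915 + 1903/4992·2756/9515 = 1/12 ✓
b·A²c: 1903/4992·208/1903 = 1/24 ✓; 4 stages ⇒ order 4.

4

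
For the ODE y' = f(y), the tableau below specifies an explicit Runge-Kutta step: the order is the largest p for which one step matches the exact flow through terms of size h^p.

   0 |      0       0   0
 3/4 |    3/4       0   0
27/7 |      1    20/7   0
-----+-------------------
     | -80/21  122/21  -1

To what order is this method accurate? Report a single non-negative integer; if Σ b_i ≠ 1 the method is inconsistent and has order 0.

b = (-80/21, 122/21, -1)
c = (0, 3/4, 27/7)
Ac = (0, 0, 15/7)
Σ b_i: (-80/21)·1 + 122/21·1 + (-1)·1 = 1 ✓
b·c: 122/21·3/4 + (-1)·27/7 = 1/2 ✓
b·c²: 122/21·9/16 + (-1)·729/49 = -4551/392 ≠ 1/3 ⇒ order 2.
b·Ac: (-1)·15/7 = -15/7 ≠ 1/6

2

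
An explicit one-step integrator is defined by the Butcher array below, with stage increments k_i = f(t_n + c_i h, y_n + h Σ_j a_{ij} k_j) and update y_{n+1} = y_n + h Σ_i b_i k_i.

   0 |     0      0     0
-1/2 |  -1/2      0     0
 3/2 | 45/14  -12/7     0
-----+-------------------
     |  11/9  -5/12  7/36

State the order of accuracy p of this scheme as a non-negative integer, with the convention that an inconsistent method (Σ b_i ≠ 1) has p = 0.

b = (11/9, -5/12, 7/36)
c = (0, -1/2, 3/2)
Ac = (0, 0, 6/7)
Σ b_i: 11/9·1 + (-5/12)·1 + 7/36·1 = 1 ✓
b·c: (-5/12)·(-1/2) + 7/36·3/2 = 1/2 ✓
b·c²: (-5/12)·1/4 + 7/36·9/4 = 1/3 ✓
b·Ac: 7/36·6/7 = 1/6 ✓; 3 stages ⇒ order 3.

3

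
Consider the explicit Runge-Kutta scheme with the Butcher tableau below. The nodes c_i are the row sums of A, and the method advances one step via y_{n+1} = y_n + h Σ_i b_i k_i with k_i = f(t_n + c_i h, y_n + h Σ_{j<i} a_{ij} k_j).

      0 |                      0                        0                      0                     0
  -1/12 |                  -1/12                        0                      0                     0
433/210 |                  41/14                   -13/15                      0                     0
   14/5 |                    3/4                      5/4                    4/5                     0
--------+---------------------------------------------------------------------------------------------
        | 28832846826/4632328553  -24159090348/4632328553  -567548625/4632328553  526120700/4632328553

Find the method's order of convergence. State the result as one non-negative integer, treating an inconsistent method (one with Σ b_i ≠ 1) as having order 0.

b = (28832846826/4632328553, -24159090348/4632328553, -567548625/4632328553, 526120700/4632328553)
c = (0, -1/12, 433/210, 14/5)
Ac = (0, 0, 13/180, 4327/2800)
Σ b_i: 28832846826/4632328553·1 + (-24159090348/4632328553)·1 + (-567548625/4632328553)·1 + 526120700/4632328553·1 = 1 ✓
b·c: (-24159090348/4632328553)·(-1/12) + (-567548625/4632328553)·433/210 + 526120700/4632328553·14/5 = 1/2 ✓
b·c²: (-24159090348/4632328553)·1/144 + (-567548625/4632328553)·187489/44100 + 526120700/4632328553·196/25 = 1/3 ✓
b·Ac: (-567548625/4632328553)·13/180 + 526120700/4632328553·4327/2800 = 1/6 ✓
b·c³: (-24159090348/4632328553)·(-1/1728) + (-567548625/4632328553)·81182737/9261000 + 526120700/4632328553·2744/125 = 33204536132581/23346935907120 ≠ 1/4 ⇒ order 3.
b·(c∘Ac): (-567548625/4632328553)·5629/37800 + 526120700/4632328553·4327/1000 = 789122725279/1667638279080 ≠ 1/8
b·Ac²: (-567548625/4632328553)·(-13/2160) + 526120700/4632328553·12029921/3528000 = 4529458147573/11673467953560 ≠ 1/12
b·A²c: 526120700/4632328553·13/225 = 273582764/41690956977 ≠ 1/24

3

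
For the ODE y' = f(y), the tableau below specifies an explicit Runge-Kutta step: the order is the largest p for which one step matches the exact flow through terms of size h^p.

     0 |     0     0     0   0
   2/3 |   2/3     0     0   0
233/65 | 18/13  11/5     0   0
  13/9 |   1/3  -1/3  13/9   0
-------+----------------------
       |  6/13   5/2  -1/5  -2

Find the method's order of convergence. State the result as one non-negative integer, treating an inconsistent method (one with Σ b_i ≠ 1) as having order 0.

b = (6/13, 5/2, -1/5, -2)
c = (0, 2/3, 233/65, 13/9)
Ac = (0, 0, 22/15, 223/45)
Σ b_i: 6/13·1 + 5/2·1 + (-1/5)·1 + (-2)·1 = 99/130 ≠ 1 ⇒ order 0.

0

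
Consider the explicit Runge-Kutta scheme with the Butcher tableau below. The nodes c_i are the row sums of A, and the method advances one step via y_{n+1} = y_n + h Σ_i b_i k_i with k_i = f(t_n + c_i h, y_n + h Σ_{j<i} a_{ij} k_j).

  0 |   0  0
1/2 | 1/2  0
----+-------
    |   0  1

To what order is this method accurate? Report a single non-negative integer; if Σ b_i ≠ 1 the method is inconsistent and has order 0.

b = (0, 1)
c = (0, 1/2)
Σ b_i: 1·1 = 1 ✓
b·c: 1·1/2 = 1/2 ✓; 2 stages ⇒ order 2.

2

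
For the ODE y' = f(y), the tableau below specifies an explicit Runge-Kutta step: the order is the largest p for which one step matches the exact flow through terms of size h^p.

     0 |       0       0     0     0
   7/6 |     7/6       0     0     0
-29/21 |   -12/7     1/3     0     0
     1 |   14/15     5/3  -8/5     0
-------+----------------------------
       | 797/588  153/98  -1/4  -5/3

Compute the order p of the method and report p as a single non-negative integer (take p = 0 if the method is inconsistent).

b = (797/588, 153/98, -1/4, -5/3)
c = (0, 7/6, -29/21, 1)
Ac = (0, 0, 7/18, 2617/630)
Σ b_i: 797/588·1 + 153/98·1 + (-1/4)·1 + (-5/3)·1 = 1 ✓
b·c: 153/98·7/6 + (-1/4)·(-29/21) + (-5/3)·1 = 1/2 ✓
b·c²: 153/98·49/36 + (-1/4)·841/441 + (-5/3)·1 = -65/3528 ≠ 1/3 ⇒ order 2.
b·Ac: (-1/4)·7/18 + (-5/3)·2617/630 = -10615/1512 ≠ 1/6

2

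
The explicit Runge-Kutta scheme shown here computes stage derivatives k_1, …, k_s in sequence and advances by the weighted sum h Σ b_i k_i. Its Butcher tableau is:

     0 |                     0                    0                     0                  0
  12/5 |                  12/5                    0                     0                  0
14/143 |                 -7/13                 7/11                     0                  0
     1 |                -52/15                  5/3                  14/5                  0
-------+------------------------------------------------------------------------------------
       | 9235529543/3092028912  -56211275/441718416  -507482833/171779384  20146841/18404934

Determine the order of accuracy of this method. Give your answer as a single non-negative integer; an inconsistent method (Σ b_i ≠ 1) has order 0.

b = (9235529543/3092028912, -56211275/441718416, -507482833/171779384, 20146841/18404934)
c = (0, 12/5, 14/143, 1)
Ac = (0, 0, 84/55, 3056/715)
Σ b_i: 9235529543/3092028912·1 + (-56211275/441718416)·1 + (-507482833/171779384)·1 + 20146841/18404934·1 = 1 ✓
b·c: (-56211275/441718416)·12/5 + (-507482833/171779384)·14/143 + 20146841/18404934·1 = 1/2 ✓
b·c²: (-56211275/441718416)·144/25 + (-507482833/171779384)·196/20449 + 20146841/18404934·1 = 1/3 ✓
b·Ac: (-507482833/171779384)·84/55 + 20146841/18404934·3056/715 = 1/6 ✓
b·c³: (-56211275/441718416)·1728/125 + (-507482833/171779384)·2744/2924207 + 20146841/18404934·1 = -675503167/1012271370 ≠ 1/4 ⇒ order 3.
b·(c∘Ac): (-507482833/171779384)·1176/7865 + 20146841/18404934·3056/715 = 194950213/46012335 ≠ 1/8
b·Ac²: (-507482833/171779384)·1008/275 + 20146841/18404934·984296/102245 = -9566672386/32898819525 ≠ 1/12
b·A²c: 20146841/18404934·1176/275 = 358980076/76687225 ≠ 1/24

3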